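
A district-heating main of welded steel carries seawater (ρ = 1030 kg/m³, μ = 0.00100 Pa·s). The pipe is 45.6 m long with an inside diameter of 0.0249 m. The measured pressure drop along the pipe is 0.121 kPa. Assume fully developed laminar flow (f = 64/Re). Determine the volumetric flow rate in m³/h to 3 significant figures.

Q ≈ 0.0901 m³/h

For laminar flow, f = 64/Re with Re = ρVD/μ, so Darcy-Weisbach reduces to ΔP = 32μLV/D². Solving for V: V = ΔP·D²/(32μL) = 121·(0.0249)²/(32·0.001·45.6) = 0.05141 m/s.
Check: Re = ρVD/μ = 1030·0.05141·0.0249/0.001 = 1319 < 2300, so the laminar assumption holds.
Q = V·A = 0.05141·(π/4·0.0249²) = 2.504e-05 m³/s = 0.0901 m³/h.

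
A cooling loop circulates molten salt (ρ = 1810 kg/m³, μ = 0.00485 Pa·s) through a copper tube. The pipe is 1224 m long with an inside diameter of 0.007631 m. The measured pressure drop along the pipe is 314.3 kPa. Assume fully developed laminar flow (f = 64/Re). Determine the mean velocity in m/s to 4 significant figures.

V ≈ 0.09635 m/s

For laminar flow, f = 64/Re with Re = ρVD/μ, so Darcy-Weisbach reduces to ΔP = 32μLV/D². Solving for V: V = ΔP·D²/(32μL) = 3.143e+05·(0.007631)²/(32·0.00485·1224) = 0.09635 m/s.
Check: Re = ρVD/μ = 1810·0.09635·0.007631/0.00485 = 274.4 < 2300, so the laminar assumption holds.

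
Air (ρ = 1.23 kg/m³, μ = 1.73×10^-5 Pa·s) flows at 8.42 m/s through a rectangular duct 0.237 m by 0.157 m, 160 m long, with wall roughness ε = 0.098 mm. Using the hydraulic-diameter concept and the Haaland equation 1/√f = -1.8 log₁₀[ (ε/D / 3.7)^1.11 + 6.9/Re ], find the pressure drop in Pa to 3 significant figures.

Hydraulic diameter D_h = 4A/P = 4·(0.237·0.157)/(2·(0.237+0.157)) = 0.1488/0.788 = 0.1889 m.
Re = ρVD_h/μ = 1.23·8.42·0.1889/1.73e-05 = 1.131e+05.
ε/D_h = 9.8e-05/0.1889 = 0.000519; Haaland gives 1/√f = -1.8 log₁₀[5.28e-05+6.1e-05] = 7.098, so f = 0.01985.
ΔP = f(L/D_h)(ρV²/2) = 0.01985·160/0.1889·43.6 = 733 Pa.

ΔP ≈ 733 Pa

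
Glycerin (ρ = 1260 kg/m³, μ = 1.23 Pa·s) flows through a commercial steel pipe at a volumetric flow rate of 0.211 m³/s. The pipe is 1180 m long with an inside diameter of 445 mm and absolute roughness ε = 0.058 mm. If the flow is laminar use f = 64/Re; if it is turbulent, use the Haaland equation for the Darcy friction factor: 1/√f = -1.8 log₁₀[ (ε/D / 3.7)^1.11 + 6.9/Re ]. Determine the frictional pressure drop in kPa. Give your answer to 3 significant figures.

Cross-sectional area A = πD²/4 = π(0.445)²/4 = 0.1555 m²; mean velocity V = Q/A = 0.211/0.1555 = 1.357 m/s.
Reynolds number Re = ρVD/μ = 1260 · 1.357 · 0.445 / 1.23 = 618.4.
Re < 2300 → laminar flow, so f = 64/Re = 64/618.4 = 0.1035 (the turbulent correlation is not needed).
Darcy-Weisbach: ΔP = f(L/D)(ρV²/2) = 0.1035·(1180/0.445)·(1260·1.357²/2) = 0.1035·2652·1160 = 3.182e+05 Pa.
ΔP = 3.182e+05 Pa = 318 kPa.

ΔP ≈ 318 kPa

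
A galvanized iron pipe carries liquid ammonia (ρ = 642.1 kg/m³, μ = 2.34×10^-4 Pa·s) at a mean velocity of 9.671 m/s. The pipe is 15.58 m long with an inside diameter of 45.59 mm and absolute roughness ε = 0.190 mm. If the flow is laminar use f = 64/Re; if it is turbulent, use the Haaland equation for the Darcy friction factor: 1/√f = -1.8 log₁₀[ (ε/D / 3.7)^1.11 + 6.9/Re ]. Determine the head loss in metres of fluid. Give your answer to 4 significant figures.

h_f ≈ 47.08 m

Reynolds number Re = ρVD/μ = 642.1 · 9.671 · 0.04559 / 0.000234 = 1.21e+06.
Re > 4000 → turbulent. Relative roughness ε/D = 0.00019/0.04559 = 0.00417. Haaland: 1/√f = -1.8 log₁₀[(0.00417/3.7)^1.11 + 6.9/1.21e+06] = -1.8 log₁₀[0.000534 + 5.7e-06] = 5.882, so f = 0.0289.
Darcy-Weisbach: ΔP = f(L/D)(ρV²/2) = 0.0289·(15.58/0.04559)·(642.1·9.671²/2) = 0.0289·341.7·3.003e+04 = 2.966e+05 Pa.
Head loss h_f = ΔP/(ρg) = 2.966e+05/(642.1·9.81) = 47.08 m.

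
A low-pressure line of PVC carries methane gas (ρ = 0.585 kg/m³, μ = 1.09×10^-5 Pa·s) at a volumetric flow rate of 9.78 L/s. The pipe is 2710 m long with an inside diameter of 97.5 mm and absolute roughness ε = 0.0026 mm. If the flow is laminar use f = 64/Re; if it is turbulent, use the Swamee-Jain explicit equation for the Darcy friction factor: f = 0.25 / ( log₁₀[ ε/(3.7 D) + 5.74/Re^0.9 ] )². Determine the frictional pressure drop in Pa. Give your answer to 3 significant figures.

Q = 9.78 L/s = 9.78/1000 = 0.00978 m³/s.
Cross-sectional area A = πD²/4 = π(0.0975)²/4 = 0.007466 m²; mean velocity V = Q/A = 0.00978/0.007466 = 1.31 m/s.
Reynolds number Re = ρVD/μ = 0.585 · 1.31 · 0.0975 / 1.09e-05 = 6854.
Re > 4000 → turbulent. Relative roughness ε/D = 2.6e-06/0.0975 = 2.67e-05. Swamee-Jain: f = 0.25/(log₁₀[2.67e-05/3.7 + 5.74/6854^0.9])² = 0.25/(log₁₀[7.21e-06 + 0.00203])² = 0.25/(-2.692)² = 0.0345.
Darcy-Weisbach: ΔP = f(L/D)(ρV²/2) = 0.0345·(2710/0.0975)·(0.585·1.31²/2) = 0.0345·2.779e+04·0.5019 = 481.3 Pa.

ΔP ≈ 481 Pa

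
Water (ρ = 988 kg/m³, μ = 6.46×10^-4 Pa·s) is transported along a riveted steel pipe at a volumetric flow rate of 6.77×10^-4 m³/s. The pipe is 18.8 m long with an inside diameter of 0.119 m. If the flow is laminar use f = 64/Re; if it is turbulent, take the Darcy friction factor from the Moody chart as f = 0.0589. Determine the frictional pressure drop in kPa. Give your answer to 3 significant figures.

Cross-sectional area A = πD²/4 = π(0.119)²/4 = 0.01112 m²; mean velocity V = Q/A = 0.000677/0.01112 = 0.06087 m/s.
Reynolds number Re = ρVD/μ = 988 · 0.06087 · 0.119 / 0.000646 = 1.108e+04.
Re > 4000 → turbulent; use the Moody-chart value f = 0.0589.
Darcy-Weisbach: ΔP = f(L/D)(ρV²/2) = 0.0589·(18.8/0.119)·(988·0.06087²/2) = 0.0589·158·1.83 = 17.03 Pa.
ΔP = 17.03 Pa = 0.0170 kPa.

ΔP ≈ 0.0170 kPa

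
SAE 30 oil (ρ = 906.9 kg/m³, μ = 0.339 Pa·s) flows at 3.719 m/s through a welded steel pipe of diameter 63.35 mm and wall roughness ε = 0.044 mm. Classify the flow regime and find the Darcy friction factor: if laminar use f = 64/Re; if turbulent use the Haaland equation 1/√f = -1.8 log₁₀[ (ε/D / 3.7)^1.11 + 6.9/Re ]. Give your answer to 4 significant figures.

f ≈ 0.1015

Re = ρVD/μ = 906.9·3.719·0.06335/0.339 = 630.3.
Re < 2300 → laminar, so f = 64/Re = 0.1015 (roughness is irrelevant in laminar flow).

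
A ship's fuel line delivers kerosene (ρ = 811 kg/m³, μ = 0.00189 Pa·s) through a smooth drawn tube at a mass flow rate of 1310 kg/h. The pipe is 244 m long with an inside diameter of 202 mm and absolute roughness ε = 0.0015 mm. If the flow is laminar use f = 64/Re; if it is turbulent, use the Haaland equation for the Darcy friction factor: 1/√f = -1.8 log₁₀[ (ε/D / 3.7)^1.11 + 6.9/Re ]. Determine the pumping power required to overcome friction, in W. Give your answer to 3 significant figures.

P ≈ 0.00227 W

ṁ = 1310 kg/h = 1310/3600 = 0.3639 kg/s.
A = πD²/4 = π(0.202)²/4 = 0.03205 m²; mean velocity V = ṁ/(ρA) = 0.3639/(811 · 0.03205) = 0.014 m/s.
Reynolds number Re = ρVD/μ = 811 · 0.014 · 0.202 / 0.00189 = 1214.
Re < 2300 → laminar flow, so f = 64/Re = 64/1214 = 0.05274 (the turbulent correlation is not needed).
Darcy-Weisbach: ΔP = f(L/D)(ρV²/2) = 0.05274·(244/0.202)·(811·0.014²/2) = 0.05274·1208·0.07949 = 5.064 Pa.
Q = ṁ/ρ = 0.3639/811 = 0.0004487 m³/s.
Pumping power P = QΔP = 0.0004487·5.064 = 0.002272 W = 0.00227 W.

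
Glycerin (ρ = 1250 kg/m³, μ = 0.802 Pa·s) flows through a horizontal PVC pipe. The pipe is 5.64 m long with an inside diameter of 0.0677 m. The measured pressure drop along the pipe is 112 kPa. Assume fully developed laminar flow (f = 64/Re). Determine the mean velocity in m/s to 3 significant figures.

For laminar flow, f = 64/Re with Re = ρVD/μ, so Darcy-Weisbach reduces to ΔP = 32μLV/D². Solving for V: V = ΔP·D²/(32μL) = 1.12e+05·(0.0677)²/(32·0.802·5.64) = 3.546 m/s.
Check: Re = ρVD/μ = 1250·3.546·0.0677/0.802 = 374.2 < 2300, so the laminar assumption holds.

V ≈ 3.55 m/s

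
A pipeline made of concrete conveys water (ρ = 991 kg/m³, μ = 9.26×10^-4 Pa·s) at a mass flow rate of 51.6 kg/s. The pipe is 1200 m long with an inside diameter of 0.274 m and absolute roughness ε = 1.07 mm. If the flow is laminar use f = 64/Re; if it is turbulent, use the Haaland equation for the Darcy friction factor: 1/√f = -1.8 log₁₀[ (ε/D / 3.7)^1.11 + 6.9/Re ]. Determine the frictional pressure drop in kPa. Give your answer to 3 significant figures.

ΔP ≈ 48.5 kPa

A = πD²/4 = π(0.274)²/4 = 0.05896 m²; mean velocity V = ṁ/(ρA) = 51.6/(991 · 0.05896) = 0.883 m/s.
Reynolds number Re = ρVD/μ = 991 · 0.883 · 0.274 / 0.000926 = 2.589e+05.
Re > 4000 → turbulent. Relative roughness ε/D = 0.00107/0.274 = 0.00391. Haaland: 1/√f = -1.8 log₁₀[(0.00391/3.7)^1.11 + 6.9/2.589e+05] = -1.8 log₁₀[0.000497 + 2.66e-05] = 5.906, so f = 0.02867.
Darcy-Weisbach: ΔP = f(L/D)(ρV²/2) = 0.02867·(1200/0.274)·(991·0.883²/2) = 0.02867·4380·386.4 = 4.851e+04 Pa.
ΔP = 4.851e+04 Pa = 48.5 kPa.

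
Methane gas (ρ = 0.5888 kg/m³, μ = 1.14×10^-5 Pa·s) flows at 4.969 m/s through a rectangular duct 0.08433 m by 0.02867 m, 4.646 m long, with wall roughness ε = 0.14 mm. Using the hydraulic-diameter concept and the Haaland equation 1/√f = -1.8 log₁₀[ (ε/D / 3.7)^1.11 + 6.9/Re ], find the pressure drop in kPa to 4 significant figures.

Hydraulic diameter D_h = 4A/P = 4·(0.08433·0.02867)/(2·(0.08433+0.02867)) = 0.009671/0.226 = 0.04279 m.
Re = ρVD_h/μ = 0.5888·4.969·0.04279/1.14e-05 = 1.098e+04.
ε/D_h = 0.00014/0.04279 = 0.00327; Haaland gives 1/√f = -1.8 log₁₀[0.000408+0.000628] = 5.372, so f = 0.03465.
ΔP = f(L/D_h)(ρV²/2) = 0.03465·4.646/0.04279·7.269 = 27.35 Pa.
ΔP = 0.02735 kPa.

ΔP ≈ 0.02735 kPa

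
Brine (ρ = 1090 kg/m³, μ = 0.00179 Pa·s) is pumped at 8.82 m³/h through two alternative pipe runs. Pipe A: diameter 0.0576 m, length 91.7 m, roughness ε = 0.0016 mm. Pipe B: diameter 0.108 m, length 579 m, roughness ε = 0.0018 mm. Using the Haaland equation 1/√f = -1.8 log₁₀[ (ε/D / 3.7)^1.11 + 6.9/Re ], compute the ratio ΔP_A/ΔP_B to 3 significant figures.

Pipe A: V = Q/A = 0.00245/0.002606 = 0.9402 m/s; Re = 3.298e+04; ε/D = 2.78e-05; Haaland → f = 0.02285; ΔP_A = f(L/D)(ρV²/2) = 1.753e+04 Pa.
Pipe B: V = Q/A = 0.00245/0.009161 = 0.2674 m/s; Re = 1.759e+04; ε/D = 1.67e-05; Haaland → f = 0.02662; ΔP_B = f(L/D)(ρV²/2) = 5563 Pa.
ΔP_A/ΔP_B = 1.753e+04/5563 = 3.15.

ΔP_A/ΔP_B ≈ 3.15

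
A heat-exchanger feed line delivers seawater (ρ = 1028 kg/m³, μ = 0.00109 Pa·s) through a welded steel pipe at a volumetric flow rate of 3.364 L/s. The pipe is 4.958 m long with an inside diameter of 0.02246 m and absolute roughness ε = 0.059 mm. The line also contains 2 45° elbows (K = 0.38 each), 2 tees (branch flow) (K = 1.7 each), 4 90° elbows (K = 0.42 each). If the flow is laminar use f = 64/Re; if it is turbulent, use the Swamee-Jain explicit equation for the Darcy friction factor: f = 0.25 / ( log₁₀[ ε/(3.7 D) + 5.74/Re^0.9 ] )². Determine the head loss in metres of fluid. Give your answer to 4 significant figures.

h_f ≈ 42.73 m

Q = 3.364 L/s = 3.364/1000 = 0.003364 m³/s.
Cross-sectional area A = πD²/4 = π(0.02246)²/4 = 0.0003962 m²; mean velocity V = Q/A = 0.003364/0.0003962 = 8.491 m/s.
Reynolds number Re = ρVD/μ = 1028 · 8.491 · 0.02246 / 0.00109 = 1.799e+05.
Re > 4000 → turbulent. Relative roughness ε/D = 5.9e-05/0.02246 = 0.00263. Swamee-Jain: f = 0.25/(log₁₀[0.00263/3.7 + 5.74/1.799e+05^0.9])² = 0.25/(log₁₀[0.00071 + 0.000107])² = 0.25/(-3.088)² = 0.02622.
Total minor-loss coefficient ΣK = 2·0.38 + 2·1.7 + 4·0.42 = 5.84.
ΔP = [f·L/D + ΣK]·(ρV²/2) = [0.02622·4.958/0.02246 + 5.84]·(1028·8.491²/2) = [5.788 + 5.84]·3.706e+04 = 4.309e+05 Pa.
Head loss h_f = ΔP/(ρg) = 4.309e+05/(1028·9.81) = 42.73 m.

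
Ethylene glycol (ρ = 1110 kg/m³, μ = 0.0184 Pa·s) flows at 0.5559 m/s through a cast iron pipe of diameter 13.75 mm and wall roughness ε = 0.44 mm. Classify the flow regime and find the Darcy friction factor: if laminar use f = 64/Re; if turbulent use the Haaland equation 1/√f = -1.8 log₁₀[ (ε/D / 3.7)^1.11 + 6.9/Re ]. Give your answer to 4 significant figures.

f ≈ 0.1388

Re = ρVD/μ = 1110·0.5559·0.01375/0.0184 = 461.1.
Re < 2300 → laminar, so f = 64/Re = 0.1388 (roughness is irrelevant in laminar flow).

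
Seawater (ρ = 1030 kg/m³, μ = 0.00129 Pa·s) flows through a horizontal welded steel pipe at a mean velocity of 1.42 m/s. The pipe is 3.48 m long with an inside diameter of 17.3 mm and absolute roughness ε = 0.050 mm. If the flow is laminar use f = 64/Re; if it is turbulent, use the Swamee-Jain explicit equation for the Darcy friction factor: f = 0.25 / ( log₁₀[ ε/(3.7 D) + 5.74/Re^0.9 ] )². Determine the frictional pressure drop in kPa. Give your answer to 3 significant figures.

Reynolds number Re = ρVD/μ = 1030 · 1.42 · 0.0173 / 0.00129 = 1.961e+04.
Re > 4000 → turbulent. Relative roughness ε/D = 5e-05/0.0173 = 0.00289. Swamee-Jain: f = 0.25/(log₁₀[0.00289/3.7 + 5.74/1.961e+04^0.9])² = 0.25/(log₁₀[0.000781 + 0.000786])² = 0.25/(-2.805)² = 0.03178.
Darcy-Weisbach: ΔP = f(L/D)(ρV²/2) = 0.03178·(3.48/0.0173)·(1030·1.42²/2) = 0.03178·201.2·1038 = 6638 Pa.
ΔP = 6638 Pa = 6.64 kPa.

ΔP ≈ 6.64 kPa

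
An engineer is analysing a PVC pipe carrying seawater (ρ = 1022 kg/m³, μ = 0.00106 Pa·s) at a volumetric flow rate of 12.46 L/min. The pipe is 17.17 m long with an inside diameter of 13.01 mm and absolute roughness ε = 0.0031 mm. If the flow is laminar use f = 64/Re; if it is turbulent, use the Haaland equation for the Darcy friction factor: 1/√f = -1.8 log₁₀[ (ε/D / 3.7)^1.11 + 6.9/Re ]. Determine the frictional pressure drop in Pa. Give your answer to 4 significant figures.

Q = 12.46 L/min = 12.46/60000 = 0.0002077 m³/s.
Cross-sectional area A = πD²/4 = π(0.01301)²/4 = 0.0001329 m²; mean velocity V = Q/A = 0.0002077/0.0001329 = 1.562 m/s.
Reynolds number Re = ρVD/μ = 1022 · 1.562 · 0.01301 / 0.00106 = 1.959e+04.
Re > 4000 → turbulent. Relative roughness ε/D = 3.1e-06/0.01301 = 0.000238. Haaland: 1/√f = -1.8 log₁₀[(0.000238/3.7)^1.11 + 6.9/1.959e+04] = -1.8 log₁₀[2.23e-05 + 0.000352] = 6.168, so f = 0.02629.
Darcy-Weisbach: ΔP = f(L/D)(ρV²/2) = 0.02629·(17.17/0.01301)·(1022·1.562²/2) = 0.02629·1320·1247 = 4.326e+04 Pa.

ΔP ≈ 43260 Pa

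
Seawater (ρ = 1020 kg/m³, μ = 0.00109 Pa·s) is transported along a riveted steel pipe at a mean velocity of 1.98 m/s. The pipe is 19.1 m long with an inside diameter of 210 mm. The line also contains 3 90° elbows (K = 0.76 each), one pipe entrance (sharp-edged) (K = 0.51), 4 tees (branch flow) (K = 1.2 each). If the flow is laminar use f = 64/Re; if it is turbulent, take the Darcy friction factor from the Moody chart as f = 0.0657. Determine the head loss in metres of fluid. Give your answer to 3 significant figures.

Reynolds number Re = ρVD/μ = 1020 · 1.98 · 0.21 / 0.00109 = 3.891e+05.
Re > 4000 → turbulent; use the Moody-chart value f = 0.0657.
Total minor-loss coefficient ΣK = 3·0.76 + 1·0.51 + 4·1.2 = 7.59.
ΔP = [f·L/D + ΣK]·(ρV²/2) = [0.0657·19.1/0.21 + 7.59]·(1020·1.98²/2) = [5.976 + 7.59]·1999 = 2.712e+04 Pa.
Head loss h_f = ΔP/(ρg) = 2.712e+04/(1020·9.81) = 2.71 m.

h_f ≈ 2.71 m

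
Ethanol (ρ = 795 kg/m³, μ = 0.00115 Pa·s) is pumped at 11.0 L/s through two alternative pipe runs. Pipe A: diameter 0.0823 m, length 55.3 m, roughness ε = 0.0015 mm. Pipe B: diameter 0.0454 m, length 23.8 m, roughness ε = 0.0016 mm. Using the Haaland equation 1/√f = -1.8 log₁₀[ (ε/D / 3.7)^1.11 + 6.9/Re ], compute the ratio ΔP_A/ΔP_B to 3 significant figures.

Pipe A: V = Q/A = 0.011/0.00532 = 2.068 m/s; Re = 1.176e+05; ε/D = 1.82e-05; Haaland → f = 0.01731; ΔP_A = f(L/D)(ρV²/2) = 1.977e+04 Pa.
Pipe B: V = Q/A = 0.011/0.001619 = 6.795 m/s; Re = 2.133e+05; ε/D = 3.52e-05; Haaland → f = 0.01555; ΔP_B = f(L/D)(ρV²/2) = 1.496e+05 Pa.
ΔP_A/ΔP_B = 1.977e+04/1.496e+05 = 0.132.

ΔP_A/ΔP_B ≈ 0.132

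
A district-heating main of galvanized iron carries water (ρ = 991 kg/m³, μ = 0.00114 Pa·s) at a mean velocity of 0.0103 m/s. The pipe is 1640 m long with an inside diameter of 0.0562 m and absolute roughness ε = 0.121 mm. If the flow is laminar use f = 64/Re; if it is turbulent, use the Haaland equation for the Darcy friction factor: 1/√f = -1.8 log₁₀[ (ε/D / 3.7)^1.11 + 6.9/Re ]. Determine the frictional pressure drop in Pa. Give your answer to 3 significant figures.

Reynolds number Re = ρVD/μ = 991 · 0.0103 · 0.0562 / 0.00114 = 503.2.
Re < 2300 → laminar flow, so f = 64/Re = 64/503.2 = 0.1272 (the turbulent correlation is not needed).
Darcy-Weisbach: ΔP = f(L/D)(ρV²/2) = 0.1272·(1640/0.0562)·(991·0.0103²/2) = 0.1272·2.918e+04·0.05257 = 195.1 Pa.

ΔP ≈ 195 Pa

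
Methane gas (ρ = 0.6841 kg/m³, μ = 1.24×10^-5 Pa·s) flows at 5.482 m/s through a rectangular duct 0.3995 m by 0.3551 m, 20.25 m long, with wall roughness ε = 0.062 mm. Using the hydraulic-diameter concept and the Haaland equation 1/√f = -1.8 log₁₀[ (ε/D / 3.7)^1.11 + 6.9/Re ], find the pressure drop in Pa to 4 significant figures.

ΔP ≈ 10.06 Pa

Hydraulic diameter D_h = 4A/P = 4·(0.3995·0.3551)/(2·(0.3995+0.3551)) = 0.5674/1.509 = 0.376 m.
Re = ρVD_h/μ = 0.6841·5.482·0.376/1.24e-05 = 1.137e+05.
ε/D_h = 6.2e-05/0.376 = 0.000165; Haaland gives 1/√f = -1.8 log₁₀[1.48e-05+6.07e-05] = 7.42, so f = 0.01816.
ΔP = f(L/D_h)(ρV²/2) = 0.01816·20.25/0.376·10.28 = 10.06 Pa.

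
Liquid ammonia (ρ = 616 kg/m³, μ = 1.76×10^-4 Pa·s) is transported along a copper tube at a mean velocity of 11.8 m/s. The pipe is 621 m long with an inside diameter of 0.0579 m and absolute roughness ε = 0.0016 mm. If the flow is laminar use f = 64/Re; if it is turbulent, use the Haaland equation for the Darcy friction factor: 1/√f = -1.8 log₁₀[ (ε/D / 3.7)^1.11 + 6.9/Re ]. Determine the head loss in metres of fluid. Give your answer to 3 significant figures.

h_f ≈ 834 m

Reynolds number Re = ρVD/μ = 616 · 11.8 · 0.0579 / 0.000176 = 2.391e+06.
Re > 4000 → turbulent. Relative roughness ε/D = 1.6e-06/0.0579 = 2.76e-05. Haaland: 1/√f = -1.8 log₁₀[(2.76e-05/3.7)^1.11 + 6.9/2.391e+06] = -1.8 log₁₀[2.04e-06 + 2.89e-06] = 9.554, so f = 0.01096.
Darcy-Weisbach: ΔP = f(L/D)(ρV²/2) = 0.01096·(621/0.0579)·(616·11.8²/2) = 0.01096·1.073e+04·4.289e+04 = 5.039e+06 Pa.
Head loss h_f = ΔP/(ρg) = 5.039e+06/(616·9.81) = 834 m.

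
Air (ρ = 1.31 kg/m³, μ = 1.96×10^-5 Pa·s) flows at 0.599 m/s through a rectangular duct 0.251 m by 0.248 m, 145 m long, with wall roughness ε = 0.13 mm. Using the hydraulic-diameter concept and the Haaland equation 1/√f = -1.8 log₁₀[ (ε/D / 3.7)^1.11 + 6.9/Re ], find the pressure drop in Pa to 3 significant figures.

Hydraulic diameter D_h = 4A/P = 4·(0.251·0.248)/(2·(0.251+0.248)) = 0.249/0.998 = 0.2495 m.
Re = ρVD_h/μ = 1.31·0.599·0.2495/1.96e-05 = 9988.
ε/D_h = 0.00013/0.2495 = 0.000521; Haaland gives 1/√f = -1.8 log₁₀[5.31e-05+0.000691] = 5.631, so f = 0.03153.
ΔP = f(L/D_h)(ρV²/2) = 0.03153·145/0.2495·0.235 = 4.307 Pa.

ΔP ≈ 4.31 Pa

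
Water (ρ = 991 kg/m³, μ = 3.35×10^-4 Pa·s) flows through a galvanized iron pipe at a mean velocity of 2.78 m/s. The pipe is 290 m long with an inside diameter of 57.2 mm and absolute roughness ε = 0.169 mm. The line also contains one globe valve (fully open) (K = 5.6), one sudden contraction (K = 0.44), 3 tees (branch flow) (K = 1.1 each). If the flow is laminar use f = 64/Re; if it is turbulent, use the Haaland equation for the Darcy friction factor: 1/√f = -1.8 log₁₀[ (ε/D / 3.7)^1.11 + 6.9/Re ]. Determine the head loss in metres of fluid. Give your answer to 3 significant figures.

h_f ≈ 56.3 m

Reynolds number Re = ρVD/μ = 991 · 2.78 · 0.0572 / 0.000335 = 4.704e+05.
Re > 4000 → turbulent. Relative roughness ε/D = 0.000169/0.0572 = 0.00295. Haaland: 1/√f = -1.8 log₁₀[(0.00295/3.7)^1.11 + 6.9/4.704e+05] = -1.8 log₁₀[0.000364 + 1.47e-05] = 6.158, so f = 0.02637.
Total minor-loss coefficient ΣK = 1·5.6 + 1·0.44 + 3·1.1 = 9.34.
ΔP = [f·L/D + ΣK]·(ρV²/2) = [0.02637·290/0.0572 + 9.34]·(991·2.78²/2) = [133.7 + 9.34]·3829 = 5.477e+05 Pa.
Head loss h_f = ΔP/(ρg) = 5.477e+05/(991·9.81) = 56.3 m.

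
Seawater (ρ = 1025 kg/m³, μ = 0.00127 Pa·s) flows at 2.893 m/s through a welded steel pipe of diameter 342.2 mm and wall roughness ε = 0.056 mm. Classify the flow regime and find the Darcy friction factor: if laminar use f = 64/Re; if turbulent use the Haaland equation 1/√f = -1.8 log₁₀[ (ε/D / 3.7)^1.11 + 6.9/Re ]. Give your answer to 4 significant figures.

Re = ρVD/μ = 1025·2.893·0.3422/0.00127 = 7.99e+05.
Re > 4000 → turbulent. ε/D = 5.6e-05/0.3422 = 0.000164; Haaland: 1/√f = -1.8 log₁₀[1.47e-05 + 8.64e-06] = 8.338, so f = 0.01438.

f ≈ 0.01438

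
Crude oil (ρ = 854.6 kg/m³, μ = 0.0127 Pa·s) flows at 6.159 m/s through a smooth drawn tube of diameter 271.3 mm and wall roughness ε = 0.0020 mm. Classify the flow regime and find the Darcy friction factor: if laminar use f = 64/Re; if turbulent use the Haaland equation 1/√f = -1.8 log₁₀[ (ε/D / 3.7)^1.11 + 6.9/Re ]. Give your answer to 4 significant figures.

Re = ρVD/μ = 854.6·6.159·0.2713/0.0127 = 1.124e+05.
Re > 4000 → turbulent. ε/D = 2e-06/0.2713 = 7.37e-06; Haaland: 1/√f = -1.8 log₁₀[4.7e-07 + 6.14e-05] = 7.576, so f = 0.01742.

f ≈ 0.01742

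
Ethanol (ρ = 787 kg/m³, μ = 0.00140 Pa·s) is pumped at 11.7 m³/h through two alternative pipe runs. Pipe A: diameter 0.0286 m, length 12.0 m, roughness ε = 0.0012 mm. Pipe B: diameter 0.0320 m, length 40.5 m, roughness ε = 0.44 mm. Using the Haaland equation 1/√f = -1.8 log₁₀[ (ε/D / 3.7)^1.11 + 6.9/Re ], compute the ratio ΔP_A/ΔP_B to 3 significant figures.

Pipe A: V = Q/A = 0.00325/0.0006424 = 5.059 m/s; Re = 8.133e+04; ε/D = 4.2e-05; Haaland → f = 0.01877; ΔP_A = f(L/D)(ρV²/2) = 7.931e+04 Pa.
Pipe B: V = Q/A = 0.00325/0.0008042 = 4.041 m/s; Re = 7.269e+04; ε/D = 0.0138; Haaland → f = 0.04306; ΔP_B = f(L/D)(ρV²/2) = 3.502e+05 Pa.
ΔP_A/ΔP_B = 7.931e+04/3.502e+05 = 0.226.

ΔP_A/ΔP_B ≈ 0.226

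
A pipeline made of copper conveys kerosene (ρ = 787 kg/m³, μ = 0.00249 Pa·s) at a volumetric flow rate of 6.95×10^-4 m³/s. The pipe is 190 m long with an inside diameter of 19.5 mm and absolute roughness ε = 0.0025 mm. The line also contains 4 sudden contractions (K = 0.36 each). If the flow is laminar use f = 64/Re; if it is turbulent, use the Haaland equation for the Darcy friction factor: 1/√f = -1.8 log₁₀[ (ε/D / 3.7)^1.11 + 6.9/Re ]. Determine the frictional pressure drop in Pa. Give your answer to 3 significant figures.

ΔP ≈ 589000 Pa

Cross-sectional area A = πD²/4 = π(0.0195)²/4 = 0.0002986 m²; mean velocity V = Q/A = 0.000695/0.0002986 = 2.327 m/s.
Reynolds number Re = ρVD/μ = 787 · 2.327 · 0.0195 / 0.00249 = 1.434e+04.
Re > 4000 → turbulent. Relative roughness ε/D = 2.5e-06/0.0195 = 0.000128. Haaland: 1/√f = -1.8 log₁₀[(0.000128/3.7)^1.11 + 6.9/1.434e+04] = -1.8 log₁₀[1.12e-05 + 0.000481] = 5.954, so f = 0.02821.
Total minor-loss coefficient ΣK = 4·0.36 = 1.44.
ΔP = [f·L/D + ΣK]·(ρV²/2) = [0.02821·190/0.0195 + 1.44]·(787·2.327²/2) = [274.9 + 1.44]·2131 = 5.888e+05 Pa.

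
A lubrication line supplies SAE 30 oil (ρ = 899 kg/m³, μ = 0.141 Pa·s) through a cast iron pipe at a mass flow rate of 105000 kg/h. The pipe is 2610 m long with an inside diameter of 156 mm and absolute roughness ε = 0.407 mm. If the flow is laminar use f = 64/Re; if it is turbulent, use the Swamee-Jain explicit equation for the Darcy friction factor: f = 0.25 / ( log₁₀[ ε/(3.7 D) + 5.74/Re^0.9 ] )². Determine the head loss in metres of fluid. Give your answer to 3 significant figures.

ṁ = 105000 kg/h = 105000/3600 = 29.17 kg/s.
A = πD²/4 = π(0.156)²/4 = 0.01911 m²; mean velocity V = ṁ/(ρA) = 29.17/(899 · 0.01911) = 1.697 m/s.
Reynolds number Re = ρVD/μ = 899 · 1.697 · 0.156 / 0.141 = 1688.
Re < 2300 → laminar flow, so f = 64/Re = 64/1688 = 0.03791 (the turbulent correlation is not needed).
Darcy-Weisbach: ΔP = f(L/D)(ρV²/2) = 0.03791·(2610/0.156)·(899·1.697²/2) = 0.03791·1.673e+04·1295 = 8.214e+05 Pa.
Head loss h_f = ΔP/(ρg) = 8.214e+05/(899·9.81) = 93.1 m.

h_f ≈ 93.1 m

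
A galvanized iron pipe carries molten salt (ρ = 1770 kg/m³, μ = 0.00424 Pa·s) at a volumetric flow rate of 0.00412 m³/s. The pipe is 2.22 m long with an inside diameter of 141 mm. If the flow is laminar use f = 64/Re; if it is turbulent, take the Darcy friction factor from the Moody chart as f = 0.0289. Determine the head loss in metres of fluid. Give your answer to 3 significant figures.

h_f ≈ 0.00161 m

Cross-sectional area A = πD²/4 = π(0.141)²/4 = 0.01561 m²; mean velocity V = Q/A = 0.00412/0.01561 = 0.2639 m/s.
Reynolds number Re = ρVD/μ = 1770 · 0.2639 · 0.141 / 0.00424 = 1.553e+04.
Re > 4000 → turbulent; use the Moody-chart value f = 0.0289.
Darcy-Weisbach: ΔP = f(L/D)(ρV²/2) = 0.0289·(2.22/0.141)·(1770·0.2639²/2) = 0.0289·15.74·61.61 = 28.04 Pa.
Head loss h_f = ΔP/(ρg) = 28.04/(1770·9.81) = 0.00161 m.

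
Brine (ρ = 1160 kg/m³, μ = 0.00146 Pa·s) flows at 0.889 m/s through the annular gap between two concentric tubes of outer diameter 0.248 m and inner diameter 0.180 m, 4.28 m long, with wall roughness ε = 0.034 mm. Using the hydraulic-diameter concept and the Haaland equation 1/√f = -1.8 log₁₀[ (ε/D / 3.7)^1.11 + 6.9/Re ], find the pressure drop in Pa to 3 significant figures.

ΔP ≈ 646 Pa

Hydraulic diameter D_h = 4A/P = D_o - D_i = 0.248 - 0.18 = 0.068 m.
Re = ρVD_h/μ = 1160·0.889·0.068/0.00146 = 4.803e+04.
ε/D_h = 3.4e-05/0.068 = 0.0005; Haaland gives 1/√f = -1.8 log₁₀[5.07e-05+0.000144] = 6.68, so f = 0.02241.
ΔP = f(L/D_h)(ρV²/2) = 0.02241·4.28/0.068·458.4 = 646.5 Pa.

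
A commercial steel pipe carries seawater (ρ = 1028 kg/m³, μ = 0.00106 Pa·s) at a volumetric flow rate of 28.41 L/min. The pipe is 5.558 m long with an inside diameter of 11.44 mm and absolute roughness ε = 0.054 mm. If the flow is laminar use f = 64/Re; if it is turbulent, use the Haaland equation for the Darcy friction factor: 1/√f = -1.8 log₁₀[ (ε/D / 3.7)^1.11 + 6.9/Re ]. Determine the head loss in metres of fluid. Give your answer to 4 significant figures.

Q = 28.41 L/min = 28.41/60000 = 0.0004735 m³/s.
Cross-sectional area A = πD²/4 = π(0.01144)²/4 = 0.0001028 m²; mean velocity V = Q/A = 0.0004735/0.0001028 = 4.607 m/s.
Reynolds number Re = ρVD/μ = 1028 · 4.607 · 0.01144 / 0.00106 = 5.111e+04.
Re > 4000 → turbulent. Relative roughness ε/D = 5.4e-05/0.01144 = 0.00472. Haaland: 1/√f = -1.8 log₁₀[(0.00472/3.7)^1.11 + 6.9/5.111e+04] = -1.8 log₁₀[0.000613 + 0.000135] = 5.627, so f = 0.03158.
Darcy-Weisbach: ΔP = f(L/D)(ρV²/2) = 0.03158·(5.558/0.01144)·(1028·4.607²/2) = 0.03158·485.8·1.091e+04 = 1.674e+05 Pa.
Head loss h_f = ΔP/(ρg) = 1.674e+05/(1028·9.81) = 16.60 m.

h_f ≈ 16.60 m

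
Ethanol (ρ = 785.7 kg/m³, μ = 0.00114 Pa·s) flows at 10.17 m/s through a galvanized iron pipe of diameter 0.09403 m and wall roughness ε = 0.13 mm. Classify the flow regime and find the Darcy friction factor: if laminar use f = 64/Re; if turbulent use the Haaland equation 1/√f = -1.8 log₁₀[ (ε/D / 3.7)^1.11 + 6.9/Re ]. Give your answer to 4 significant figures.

Re = ρVD/μ = 785.7·10.17·0.09403/0.00114 = 6.591e+05.
Re > 4000 → turbulent. ε/D = 0.00013/0.09403 = 0.00138; Haaland: 1/√f = -1.8 log₁₀[0.000157 + 1.05e-05] = 6.798, so f = 0.02164.

f ≈ 0.02164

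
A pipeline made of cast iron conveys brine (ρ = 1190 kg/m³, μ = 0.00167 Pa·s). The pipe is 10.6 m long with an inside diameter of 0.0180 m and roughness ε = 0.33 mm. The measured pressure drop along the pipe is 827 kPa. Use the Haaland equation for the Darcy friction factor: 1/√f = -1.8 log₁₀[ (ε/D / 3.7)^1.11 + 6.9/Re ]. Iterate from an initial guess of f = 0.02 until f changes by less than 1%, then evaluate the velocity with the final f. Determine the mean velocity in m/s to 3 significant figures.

Rearranging Darcy-Weisbach: V = √(2·ΔP·D/(f·L·ρ)). With ε/D = 0.00033/0.018 = 0.0183, iterate starting from f = 0.02:
  f = 0.02 → V = √(2·8.27e+05·0.018/(0.02·10.6·1190)) = 10.86 m/s; Re = ρVD/μ = 1.393e+05; f → 0.04744
  f = 0.04744 → V = 7.054 m/s; Re = 9.047e+04; f → 0.04759
Converged (Δf/f < 1%). With the final f = 0.04759: V = √(2·8.27e+05·0.018/(0.04759·10.6·1190)) = 7.042 m/s.

V ≈ 7.04 m/s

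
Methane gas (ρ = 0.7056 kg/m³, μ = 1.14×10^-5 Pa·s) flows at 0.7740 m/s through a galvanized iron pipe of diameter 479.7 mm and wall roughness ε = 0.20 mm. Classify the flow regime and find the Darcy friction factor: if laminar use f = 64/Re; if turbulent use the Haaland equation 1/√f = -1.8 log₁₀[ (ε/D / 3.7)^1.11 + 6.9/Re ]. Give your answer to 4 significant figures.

f ≈ 0.02569

Re = ρVD/μ = 0.7056·0.774·0.4797/1.14e-05 = 2.298e+04.
Re > 4000 → turbulent. ε/D = 0.0002/0.4797 = 0.000417; Haaland: 1/√f = -1.8 log₁₀[4.15e-05 + 0.0003] = 6.239, so f = 0.02569.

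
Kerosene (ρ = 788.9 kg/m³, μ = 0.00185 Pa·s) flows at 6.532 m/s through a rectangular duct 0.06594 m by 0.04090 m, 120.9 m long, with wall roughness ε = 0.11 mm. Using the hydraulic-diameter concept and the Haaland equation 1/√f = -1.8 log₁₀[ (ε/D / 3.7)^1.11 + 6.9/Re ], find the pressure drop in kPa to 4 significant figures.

ΔP ≈ 1010 kPa

Hydraulic diameter D_h = 4A/P = 4·(0.06594·0.0409)/(2·(0.06594+0.0409)) = 0.01079/0.2137 = 0.05049 m.
Re = ρVD_h/μ = 788.9·6.532·0.05049/0.00185 = 1.406e+05.
ε/D_h = 0.00011/0.05049 = 0.00218; Haaland gives 1/√f = -1.8 log₁₀[0.00026+4.91e-05] = 6.318, so f = 0.02505.
ΔP = f(L/D_h)(ρV²/2) = 0.02505·120.9/0.05049·1.683e+04 = 1.01e+06 Pa.
ΔP = 1010 kPa.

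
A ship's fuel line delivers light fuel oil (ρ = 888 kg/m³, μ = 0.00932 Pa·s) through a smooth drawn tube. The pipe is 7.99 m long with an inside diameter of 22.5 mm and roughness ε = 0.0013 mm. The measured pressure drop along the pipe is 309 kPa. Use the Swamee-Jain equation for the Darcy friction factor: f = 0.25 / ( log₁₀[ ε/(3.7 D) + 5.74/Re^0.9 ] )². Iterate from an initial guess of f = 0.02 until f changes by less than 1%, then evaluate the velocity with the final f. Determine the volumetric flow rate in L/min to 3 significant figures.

Rearranging Darcy-Weisbach: V = √(2·ΔP·D/(f·L·ρ)). With ε/D = 1.3e-06/0.0225 = 5.78e-05, iterate starting from f = 0.02:
  f = 0.02 → V = √(2·3.09e+05·0.0225/(0.02·7.99·888)) = 9.899 m/s; Re = ρVD/μ = 2.122e+04; f → 0.02558
  f = 0.02558 → V = 8.752 m/s; Re = 1.876e+04; f → 0.02637
  f = 0.02637 → V = 8.62 m/s; Re = 1.848e+04; f → 0.02647
Converged (Δf/f < 1%). With the final f = 0.02647: V = √(2·3.09e+05·0.0225/(0.02647·7.99·888)) = 8.604 m/s.
Q = V·A = 8.604·(π/4·0.0225²) = 0.003421 m³/s = 205 L/min.

Q ≈ 205 L/min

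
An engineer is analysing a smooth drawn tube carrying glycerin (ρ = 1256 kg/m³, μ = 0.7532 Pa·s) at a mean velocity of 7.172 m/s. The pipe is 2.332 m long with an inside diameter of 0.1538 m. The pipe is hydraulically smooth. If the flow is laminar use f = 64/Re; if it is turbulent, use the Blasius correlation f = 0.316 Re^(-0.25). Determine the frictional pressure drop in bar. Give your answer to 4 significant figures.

Reynolds number Re = ρVD/μ = 1256 · 7.172 · 0.1538 / 0.753 = 1839.
Re < 2300 → laminar flow, so f = 64/Re = 64/1839 = 0.03479 (the turbulent correlation is not needed).
Darcy-Weisbach: ΔP = f(L/D)(ρV²/2) = 0.03479·(2.332/0.1538)·(1256·7.172²/2) = 0.03479·15.16·3.23e+04 = 1.704e+04 Pa.
ΔP = 1.704e+04 Pa = 0.1704 bar.

ΔP ≈ 0.1704 bar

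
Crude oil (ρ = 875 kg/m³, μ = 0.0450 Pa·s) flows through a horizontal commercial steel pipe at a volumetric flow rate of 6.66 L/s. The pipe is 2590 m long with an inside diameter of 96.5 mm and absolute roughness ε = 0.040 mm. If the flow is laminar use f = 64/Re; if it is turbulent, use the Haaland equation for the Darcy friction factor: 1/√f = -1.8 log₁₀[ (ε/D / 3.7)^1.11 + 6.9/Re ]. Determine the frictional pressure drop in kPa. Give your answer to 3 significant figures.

ΔP ≈ 365 kPa

Q = 6.66 L/s = 6.66/1000 = 0.00666 m³/s.
Cross-sectional area A = πD²/4 = π(0.0965)²/4 = 0.007314 m²; mean velocity V = Q/A = 0.00666/0.007314 = 0.9106 m/s.
Reynolds number Re = ρVD/μ = 875 · 0.9106 · 0.0965 / 0.045 = 1709.
Re < 2300 → laminar flow, so f = 64/Re = 64/1709 = 0.03746 (the turbulent correlation is not needed).
Darcy-Weisbach: ΔP = f(L/D)(ρV²/2) = 0.03746·(2590/0.0965)·(875·0.9106²/2) = 0.03746·2.684e+04·362.8 = 3.647e+05 Pa.
ΔP = 3.647e+05 Pa = 365 kPa.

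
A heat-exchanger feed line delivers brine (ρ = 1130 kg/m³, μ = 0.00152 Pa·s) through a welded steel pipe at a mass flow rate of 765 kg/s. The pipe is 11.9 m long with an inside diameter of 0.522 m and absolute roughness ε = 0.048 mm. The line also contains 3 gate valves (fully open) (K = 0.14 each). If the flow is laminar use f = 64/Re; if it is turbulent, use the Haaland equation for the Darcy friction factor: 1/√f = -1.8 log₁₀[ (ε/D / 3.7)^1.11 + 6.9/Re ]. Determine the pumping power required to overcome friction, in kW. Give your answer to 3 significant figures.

A = πD²/4 = π(0.522)²/4 = 0.214 m²; mean velocity V = ṁ/(ρA) = 765/(1130 · 0.214) = 3.163 m/s.
Reynolds number Re = ρVD/μ = 1130 · 3.163 · 0.522 / 0.00152 = 1.228e+06.
Re > 4000 → turbulent. Relative roughness ε/D = 4.8e-05/0.522 = 9.2e-05. Haaland: 1/√f = -1.8 log₁₀[(9.2e-05/3.7)^1.11 + 6.9/1.228e+06] = -1.8 log₁₀[7.74e-06 + 5.62e-06] = 8.773, so f = 0.01299.
Total minor-loss coefficient ΣK = 3·0.14 = 0.42.
ΔP = [f·L/D + ΣK]·(ρV²/2) = [0.01299·11.9/0.522 + 0.42]·(1130·3.163²/2) = [0.2962 + 0.42]·5654 = 4049 Pa.
Q = ṁ/ρ = 765/1130 = 0.677 m³/s.
Pumping power P = QΔP = 0.677·4049 = 2741 W = 2.74 kW.

P ≈ 2.74 kW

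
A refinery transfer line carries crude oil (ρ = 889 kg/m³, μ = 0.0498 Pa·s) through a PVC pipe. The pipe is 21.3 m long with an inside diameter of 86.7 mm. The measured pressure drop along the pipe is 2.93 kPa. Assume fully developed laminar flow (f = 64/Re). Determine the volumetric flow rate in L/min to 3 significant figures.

Q ≈ 230 L/min

For laminar flow, f = 64/Re with Re = ρVD/μ, so Darcy-Weisbach reduces to ΔP = 32μLV/D². Solving for V: V = ΔP·D²/(32μL) = 2930·(0.0867)²/(32·0.0498·21.3) = 0.6489 m/s.
Check: Re = ρVD/μ = 889·0.6489·0.0867/0.0498 = 1004 < 2300, so the laminar assumption holds.
Q = V·A = 0.6489·(π/4·0.0867²) = 0.003831 m³/s = 230 L/min.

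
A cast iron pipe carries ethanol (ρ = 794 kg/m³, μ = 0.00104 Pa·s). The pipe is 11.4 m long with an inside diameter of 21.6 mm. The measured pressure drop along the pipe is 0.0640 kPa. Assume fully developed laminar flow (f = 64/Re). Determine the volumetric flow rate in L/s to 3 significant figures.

Q ≈ 0.0288 L/s

For laminar flow, f = 64/Re with Re = ρVD/μ, so Darcy-Weisbach reduces to ΔP = 32μLV/D². Solving for V: V = ΔP·D²/(32μL) = 64·(0.0216)²/(32·0.00104·11.4) = 0.0787 m/s.
Check: Re = ρVD/μ = 794·0.0787·0.0216/0.00104 = 1298 < 2300, so the laminar assumption holds.
Q = V·A = 0.0787·(π/4·0.0216²) = 2.884e-05 m³/s = 0.0288 L/s.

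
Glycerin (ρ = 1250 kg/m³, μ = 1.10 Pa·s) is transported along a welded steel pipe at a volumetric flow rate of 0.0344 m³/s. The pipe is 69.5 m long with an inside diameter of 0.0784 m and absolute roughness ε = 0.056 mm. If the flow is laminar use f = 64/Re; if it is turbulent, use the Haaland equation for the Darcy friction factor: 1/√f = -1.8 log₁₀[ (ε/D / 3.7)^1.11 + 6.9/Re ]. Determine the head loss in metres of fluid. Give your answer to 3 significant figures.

h_f ≈ 231 m

Cross-sectional area A = πD²/4 = π(0.0784)²/4 = 0.004827 m²; mean velocity V = Q/A = 0.0344/0.004827 = 7.126 m/s.
Reynolds number Re = ρVD/μ = 1250 · 7.126 · 0.0784 / 1.1 = 634.8.
Re < 2300 → laminar flow, so f = 64/Re = 64/634.8 = 0.1008 (the turbulent correlation is not needed).
Darcy-Weisbach: ΔP = f(L/D)(ρV²/2) = 0.1008·(69.5/0.0784)·(1250·7.126²/2) = 0.1008·886.5·3.174e+04 = 2.836e+06 Pa.
Head loss h_f = ΔP/(ρg) = 2.836e+06/(1250·9.81) = 231 m.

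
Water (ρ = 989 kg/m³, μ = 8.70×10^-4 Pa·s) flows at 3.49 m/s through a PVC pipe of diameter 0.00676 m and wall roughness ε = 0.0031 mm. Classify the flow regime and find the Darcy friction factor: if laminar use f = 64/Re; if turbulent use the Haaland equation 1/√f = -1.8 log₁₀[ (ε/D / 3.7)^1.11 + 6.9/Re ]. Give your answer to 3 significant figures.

Re = ρVD/μ = 989·3.49·0.00676/0.00087 = 2.682e+04.
Re > 4000 → turbulent. ε/D = 3.1e-06/0.00676 = 0.000459; Haaland: 1/√f = -1.8 log₁₀[4.61e-05 + 0.000257] = 6.332, so f = 0.02494.

f ≈ 0.0249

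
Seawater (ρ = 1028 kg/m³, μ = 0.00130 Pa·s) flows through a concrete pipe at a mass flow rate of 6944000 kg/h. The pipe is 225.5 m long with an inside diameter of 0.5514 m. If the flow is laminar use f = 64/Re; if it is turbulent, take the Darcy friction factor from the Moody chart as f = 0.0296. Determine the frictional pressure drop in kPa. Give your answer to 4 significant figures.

ΔP ≈ 384.2 kPa

ṁ = 6944000 kg/h = 6944000/3600 = 1929 kg/s.
A = πD²/4 = π(0.5514)²/4 = 0.2388 m²; mean velocity V = ṁ/(ρA) = 1929/(1028 · 0.2388) = 7.858 m/s.
Reynolds number Re = ρVD/μ = 1028 · 7.858 · 0.5514 / 0.0013 = 3.426e+06.
Re > 4000 → turbulent; use the Moody-chart value f = 0.0296.
Darcy-Weisbach: ΔP = f(L/D)(ρV²/2) = 0.0296·(225.5/0.5514)·(1028·7.858²/2) = 0.0296·409·3.174e+04 = 3.842e+05 Pa.
ΔP = 3.842e+05 Pa = 384.2 kPa.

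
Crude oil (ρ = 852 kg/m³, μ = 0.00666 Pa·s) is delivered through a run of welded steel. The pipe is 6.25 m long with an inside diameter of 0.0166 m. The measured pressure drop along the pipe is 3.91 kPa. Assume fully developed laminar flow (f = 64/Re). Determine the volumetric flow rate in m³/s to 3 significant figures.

Q ≈ 1.75×10^-4 m³/s

For laminar flow, f = 64/Re with Re = ρVD/μ, so Darcy-Weisbach reduces to ΔP = 32μLV/D². Solving for V: V = ΔP·D²/(32μL) = 3910·(0.0166)²/(32·0.00666·6.25) = 0.8089 m/s.
Check: Re = ρVD/μ = 852·0.8089·0.0166/0.00666 = 1718 < 2300, so the laminar assumption holds.
Q = V·A = 0.8089·(π/4·0.0166²) = 0.0001751 m³/s = 1.75×10^-4 m³/s.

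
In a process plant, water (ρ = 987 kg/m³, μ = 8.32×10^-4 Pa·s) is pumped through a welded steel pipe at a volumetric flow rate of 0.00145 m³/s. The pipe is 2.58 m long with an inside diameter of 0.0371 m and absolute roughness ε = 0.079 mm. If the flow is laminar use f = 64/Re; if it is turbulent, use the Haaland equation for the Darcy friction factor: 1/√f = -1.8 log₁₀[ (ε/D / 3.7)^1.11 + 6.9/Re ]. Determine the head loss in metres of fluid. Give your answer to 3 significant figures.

Cross-sectional area A = πD²/4 = π(0.0371)²/4 = 0.001081 m²; mean velocity V = Q/A = 0.00145/0.001081 = 1.341 m/s.
Reynolds number Re = ρVD/μ = 987 · 1.341 · 0.0371 / 0.000832 = 5.903e+04.
Re > 4000 → turbulent. Relative roughness ε/D = 7.9e-05/0.0371 = 0.00213. Haaland: 1/√f = -1.8 log₁₀[(0.00213/3.7)^1.11 + 6.9/5.903e+04] = -1.8 log₁₀[0.000253 + 0.000117] = 6.177, so f = 0.02621.
Darcy-Weisbach: ΔP = f(L/D)(ρV²/2) = 0.02621·(2.58/0.0371)·(987·1.341²/2) = 0.02621·69.54·887.9 = 1618 Pa.
Head loss h_f = ΔP/(ρg) = 1618/(987·9.81) = 0.167 m.

h_f ≈ 0.167 m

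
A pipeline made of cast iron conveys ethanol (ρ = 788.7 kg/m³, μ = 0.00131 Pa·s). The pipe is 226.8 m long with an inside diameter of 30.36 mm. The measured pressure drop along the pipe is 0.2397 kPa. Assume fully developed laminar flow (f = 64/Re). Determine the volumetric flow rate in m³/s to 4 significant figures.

For laminar flow, f = 64/Re with Re = ρVD/μ, so Darcy-Weisbach reduces to ΔP = 32μLV/D². Solving for V: V = ΔP·D²/(32μL) = 239.7·(0.03036)²/(32·0.00131·226.8) = 0.02324 m/s.
Check: Re = ρVD/μ = 788.7·0.02324·0.03036/0.00131 = 424.8 < 2300, so the laminar assumption holds.
Q = V·A = 0.02324·(π/4·0.03036²) = 1.682e-05 m³/s = 1.682×10^-5 m³/s.

Q ≈ 1.682×10^-5 m³/s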